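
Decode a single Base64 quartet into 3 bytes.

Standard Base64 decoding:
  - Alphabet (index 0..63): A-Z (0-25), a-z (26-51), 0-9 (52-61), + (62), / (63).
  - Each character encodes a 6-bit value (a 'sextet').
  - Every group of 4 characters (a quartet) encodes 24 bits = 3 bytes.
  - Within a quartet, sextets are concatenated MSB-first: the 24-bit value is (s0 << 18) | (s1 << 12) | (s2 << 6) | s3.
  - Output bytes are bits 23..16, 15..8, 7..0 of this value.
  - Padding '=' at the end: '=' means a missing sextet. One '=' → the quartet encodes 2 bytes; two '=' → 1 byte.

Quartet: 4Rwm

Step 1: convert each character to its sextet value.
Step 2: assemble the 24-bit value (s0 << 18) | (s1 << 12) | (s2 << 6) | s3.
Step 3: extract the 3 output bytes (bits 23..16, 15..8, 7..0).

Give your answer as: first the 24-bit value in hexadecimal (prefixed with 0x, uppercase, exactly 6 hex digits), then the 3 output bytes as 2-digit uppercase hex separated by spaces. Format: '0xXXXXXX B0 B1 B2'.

Sextets: 4=56, R=17, w=48, m=38
24-bit: (56<<18) | (17<<12) | (48<<6) | 38
      = 0xE00000 | 0x011000 | 0x000C00 | 0x000026
      = 0xE11C26
Bytes: (v>>16)&0xFF=E1, (v>>8)&0xFF=1C, v&0xFF=26

Answer: 0xE11C26 E1 1C 26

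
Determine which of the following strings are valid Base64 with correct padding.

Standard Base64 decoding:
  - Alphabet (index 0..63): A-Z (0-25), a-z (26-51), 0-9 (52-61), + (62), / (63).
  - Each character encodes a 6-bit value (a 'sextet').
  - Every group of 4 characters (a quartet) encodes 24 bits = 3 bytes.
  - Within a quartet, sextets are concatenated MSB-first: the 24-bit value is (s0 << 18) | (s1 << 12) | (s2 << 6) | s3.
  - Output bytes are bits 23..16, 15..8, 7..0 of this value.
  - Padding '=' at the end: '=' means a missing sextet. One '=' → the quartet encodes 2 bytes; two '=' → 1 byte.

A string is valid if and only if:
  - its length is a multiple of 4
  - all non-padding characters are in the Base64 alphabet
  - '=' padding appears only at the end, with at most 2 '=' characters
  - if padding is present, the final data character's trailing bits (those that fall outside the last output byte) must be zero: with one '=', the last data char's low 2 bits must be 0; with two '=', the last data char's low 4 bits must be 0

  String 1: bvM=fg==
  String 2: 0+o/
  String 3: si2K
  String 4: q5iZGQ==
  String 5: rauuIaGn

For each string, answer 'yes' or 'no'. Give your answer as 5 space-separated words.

String 1: 'bvM=fg==' → invalid (bad char(s): ['=']; '=' in middle)
String 2: '0+o/' → valid
String 3: 'si2K' → valid
String 4: 'q5iZGQ==' → valid
String 5: 'rauuIaGn' → valid

Answer: no yes yes yes yes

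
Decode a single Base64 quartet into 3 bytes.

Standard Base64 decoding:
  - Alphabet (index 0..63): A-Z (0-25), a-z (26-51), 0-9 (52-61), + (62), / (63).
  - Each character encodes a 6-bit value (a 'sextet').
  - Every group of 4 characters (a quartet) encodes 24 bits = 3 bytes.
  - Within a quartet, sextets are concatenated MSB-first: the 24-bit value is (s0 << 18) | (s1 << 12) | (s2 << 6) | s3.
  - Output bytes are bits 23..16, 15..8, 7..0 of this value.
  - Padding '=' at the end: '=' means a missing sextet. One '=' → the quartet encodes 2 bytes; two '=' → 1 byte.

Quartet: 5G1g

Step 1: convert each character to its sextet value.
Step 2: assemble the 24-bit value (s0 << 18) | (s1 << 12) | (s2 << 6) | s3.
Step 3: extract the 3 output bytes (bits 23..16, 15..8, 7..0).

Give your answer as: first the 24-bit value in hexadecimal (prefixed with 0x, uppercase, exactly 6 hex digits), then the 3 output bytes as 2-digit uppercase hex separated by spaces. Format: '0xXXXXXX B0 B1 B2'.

Answer: 0xE46D60 E4 6D 60

Derivation:
Sextets: 5=57, G=6, 1=53, g=32
24-bit: (57<<18) | (6<<12) | (53<<6) | 32
      = 0xE40000 | 0x006000 | 0x000D40 | 0x000020
      = 0xE46D60
Bytes: (v>>16)&0xFF=E4, (v>>8)&0xFF=6D, v&0xFF=60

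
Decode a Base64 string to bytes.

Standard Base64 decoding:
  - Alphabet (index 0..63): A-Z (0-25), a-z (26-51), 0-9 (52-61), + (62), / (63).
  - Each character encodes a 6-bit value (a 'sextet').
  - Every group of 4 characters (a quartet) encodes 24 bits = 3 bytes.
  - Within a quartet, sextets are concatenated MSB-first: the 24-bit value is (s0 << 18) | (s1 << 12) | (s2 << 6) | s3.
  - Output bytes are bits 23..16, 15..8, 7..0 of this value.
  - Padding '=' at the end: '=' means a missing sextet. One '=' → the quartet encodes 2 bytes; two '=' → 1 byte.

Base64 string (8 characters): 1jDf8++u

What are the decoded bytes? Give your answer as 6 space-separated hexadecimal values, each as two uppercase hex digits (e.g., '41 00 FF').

Answer: D6 30 DF F3 EF AE

Derivation:
After char 0 ('1'=53): chars_in_quartet=1 acc=0x35 bytes_emitted=0
After char 1 ('j'=35): chars_in_quartet=2 acc=0xD63 bytes_emitted=0
After char 2 ('D'=3): chars_in_quartet=3 acc=0x358C3 bytes_emitted=0
After char 3 ('f'=31): chars_in_quartet=4 acc=0xD630DF -> emit D6 30 DF, reset; bytes_emitted=3
After char 4 ('8'=60): chars_in_quartet=1 acc=0x3C bytes_emitted=3
After char 5 ('+'=62): chars_in_quartet=2 acc=0xF3E bytes_emitted=3
After char 6 ('+'=62): chars_in_quartet=3 acc=0x3CFBE bytes_emitted=3
After char 7 ('u'=46): chars_in_quartet=4 acc=0xF3EFAE -> emit F3 EF AE, reset; bytes_emitted=6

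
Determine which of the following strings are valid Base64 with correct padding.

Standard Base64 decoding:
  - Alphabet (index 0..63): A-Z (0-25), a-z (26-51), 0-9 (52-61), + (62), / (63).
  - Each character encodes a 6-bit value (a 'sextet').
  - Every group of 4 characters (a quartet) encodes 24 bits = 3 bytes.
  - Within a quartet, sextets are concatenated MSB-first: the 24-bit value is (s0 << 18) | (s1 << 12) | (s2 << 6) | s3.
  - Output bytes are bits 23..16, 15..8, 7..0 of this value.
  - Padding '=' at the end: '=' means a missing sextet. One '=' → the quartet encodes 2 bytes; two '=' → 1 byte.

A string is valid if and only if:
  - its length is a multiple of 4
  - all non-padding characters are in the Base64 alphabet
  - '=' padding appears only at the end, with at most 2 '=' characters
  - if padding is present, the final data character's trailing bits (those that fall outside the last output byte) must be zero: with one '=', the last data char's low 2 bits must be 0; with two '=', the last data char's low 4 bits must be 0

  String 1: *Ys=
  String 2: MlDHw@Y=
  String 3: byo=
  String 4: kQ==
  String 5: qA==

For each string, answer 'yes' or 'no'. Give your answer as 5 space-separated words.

String 1: '*Ys=' → invalid (bad char(s): ['*'])
String 2: 'MlDHw@Y=' → invalid (bad char(s): ['@'])
String 3: 'byo=' → valid
String 4: 'kQ==' → valid
String 5: 'qA==' → valid

Answer: no no yes yes yes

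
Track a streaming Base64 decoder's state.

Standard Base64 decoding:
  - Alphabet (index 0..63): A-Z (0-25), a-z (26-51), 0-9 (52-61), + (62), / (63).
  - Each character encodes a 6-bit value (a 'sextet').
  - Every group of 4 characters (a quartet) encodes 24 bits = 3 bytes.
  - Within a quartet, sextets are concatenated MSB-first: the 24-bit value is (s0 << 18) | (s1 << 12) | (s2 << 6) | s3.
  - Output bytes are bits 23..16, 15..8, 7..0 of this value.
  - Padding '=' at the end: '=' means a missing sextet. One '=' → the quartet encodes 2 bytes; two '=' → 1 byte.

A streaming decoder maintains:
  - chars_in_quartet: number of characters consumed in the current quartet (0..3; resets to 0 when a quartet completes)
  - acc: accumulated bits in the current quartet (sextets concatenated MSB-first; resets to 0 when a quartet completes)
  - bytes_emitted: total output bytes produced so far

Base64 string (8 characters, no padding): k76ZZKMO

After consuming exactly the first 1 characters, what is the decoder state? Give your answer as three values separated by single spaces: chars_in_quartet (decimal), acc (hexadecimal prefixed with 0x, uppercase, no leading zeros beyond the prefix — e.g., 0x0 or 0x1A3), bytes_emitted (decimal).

After char 0 ('k'=36): chars_in_quartet=1 acc=0x24 bytes_emitted=0

Answer: 1 0x24 0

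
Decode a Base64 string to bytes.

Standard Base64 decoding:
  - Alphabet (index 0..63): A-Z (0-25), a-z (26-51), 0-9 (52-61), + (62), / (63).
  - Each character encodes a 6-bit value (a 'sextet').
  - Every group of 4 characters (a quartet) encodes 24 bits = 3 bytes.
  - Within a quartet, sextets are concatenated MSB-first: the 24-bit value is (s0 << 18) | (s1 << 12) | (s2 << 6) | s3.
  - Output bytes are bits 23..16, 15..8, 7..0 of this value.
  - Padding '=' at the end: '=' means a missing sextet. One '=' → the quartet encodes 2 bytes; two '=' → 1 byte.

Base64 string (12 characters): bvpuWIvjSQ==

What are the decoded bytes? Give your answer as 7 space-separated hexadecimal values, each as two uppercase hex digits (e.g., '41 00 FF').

Answer: 6E FA 6E 58 8B E3 49

Derivation:
After char 0 ('b'=27): chars_in_quartet=1 acc=0x1B bytes_emitted=0
After char 1 ('v'=47): chars_in_quartet=2 acc=0x6EF bytes_emitted=0
After char 2 ('p'=41): chars_in_quartet=3 acc=0x1BBE9 bytes_emitted=0
After char 3 ('u'=46): chars_in_quartet=4 acc=0x6EFA6E -> emit 6E FA 6E, reset; bytes_emitted=3
After char 4 ('W'=22): chars_in_quartet=1 acc=0x16 bytes_emitted=3
After char 5 ('I'=8): chars_in_quartet=2 acc=0x588 bytes_emitted=3
After char 6 ('v'=47): chars_in_quartet=3 acc=0x1622F bytes_emitted=3
After char 7 ('j'=35): chars_in_quartet=4 acc=0x588BE3 -> emit 58 8B E3, reset; bytes_emitted=6
After char 8 ('S'=18): chars_in_quartet=1 acc=0x12 bytes_emitted=6
After char 9 ('Q'=16): chars_in_quartet=2 acc=0x490 bytes_emitted=6
Padding '==': partial quartet acc=0x490 -> emit 49; bytes_emitted=7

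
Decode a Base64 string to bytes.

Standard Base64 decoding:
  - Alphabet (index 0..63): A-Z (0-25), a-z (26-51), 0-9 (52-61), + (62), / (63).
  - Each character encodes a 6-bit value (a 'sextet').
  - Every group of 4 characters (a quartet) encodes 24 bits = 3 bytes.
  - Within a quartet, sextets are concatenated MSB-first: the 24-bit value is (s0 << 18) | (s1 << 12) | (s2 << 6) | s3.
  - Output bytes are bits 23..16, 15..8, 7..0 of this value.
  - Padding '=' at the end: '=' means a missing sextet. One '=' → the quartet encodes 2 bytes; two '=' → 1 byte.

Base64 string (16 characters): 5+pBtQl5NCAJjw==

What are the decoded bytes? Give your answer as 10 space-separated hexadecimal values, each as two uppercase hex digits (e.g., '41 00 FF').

After char 0 ('5'=57): chars_in_quartet=1 acc=0x39 bytes_emitted=0
After char 1 ('+'=62): chars_in_quartet=2 acc=0xE7E bytes_emitted=0
After char 2 ('p'=41): chars_in_quartet=3 acc=0x39FA9 bytes_emitted=0
After char 3 ('B'=1): chars_in_quartet=4 acc=0xE7EA41 -> emit E7 EA 41, reset; bytes_emitted=3
After char 4 ('t'=45): chars_in_quartet=1 acc=0x2D bytes_emitted=3
After char 5 ('Q'=16): chars_in_quartet=2 acc=0xB50 bytes_emitted=3
After char 6 ('l'=37): chars_in_quartet=3 acc=0x2D425 bytes_emitted=3
After char 7 ('5'=57): chars_in_quartet=4 acc=0xB50979 -> emit B5 09 79, reset; bytes_emitted=6
After char 8 ('N'=13): chars_in_quartet=1 acc=0xD bytes_emitted=6
After char 9 ('C'=2): chars_in_quartet=2 acc=0x342 bytes_emitted=6
After char 10 ('A'=0): chars_in_quartet=3 acc=0xD080 bytes_emitted=6
After char 11 ('J'=9): chars_in_quartet=4 acc=0x342009 -> emit 34 20 09, reset; bytes_emitted=9
After char 12 ('j'=35): chars_in_quartet=1 acc=0x23 bytes_emitted=9
After char 13 ('w'=48): chars_in_quartet=2 acc=0x8F0 bytes_emitted=9
Padding '==': partial quartet acc=0x8F0 -> emit 8F; bytes_emitted=10

Answer: E7 EA 41 B5 09 79 34 20 09 8F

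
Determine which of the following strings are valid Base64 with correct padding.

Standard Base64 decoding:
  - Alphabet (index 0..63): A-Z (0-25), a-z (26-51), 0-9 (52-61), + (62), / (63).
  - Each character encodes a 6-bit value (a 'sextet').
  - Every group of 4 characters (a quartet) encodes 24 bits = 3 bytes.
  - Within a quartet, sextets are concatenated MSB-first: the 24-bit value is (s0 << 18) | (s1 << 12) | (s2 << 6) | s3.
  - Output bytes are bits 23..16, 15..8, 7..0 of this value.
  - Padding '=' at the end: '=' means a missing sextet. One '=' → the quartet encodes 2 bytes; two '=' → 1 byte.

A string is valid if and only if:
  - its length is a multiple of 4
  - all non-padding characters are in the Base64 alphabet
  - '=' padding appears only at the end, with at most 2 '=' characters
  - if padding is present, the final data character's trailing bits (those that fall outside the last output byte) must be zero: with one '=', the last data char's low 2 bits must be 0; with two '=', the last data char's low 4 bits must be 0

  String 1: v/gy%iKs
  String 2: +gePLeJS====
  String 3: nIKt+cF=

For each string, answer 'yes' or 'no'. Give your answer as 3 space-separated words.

String 1: 'v/gy%iKs' → invalid (bad char(s): ['%'])
String 2: '+gePLeJS====' → invalid (4 pad chars (max 2))
String 3: 'nIKt+cF=' → invalid (bad trailing bits)

Answer: no no no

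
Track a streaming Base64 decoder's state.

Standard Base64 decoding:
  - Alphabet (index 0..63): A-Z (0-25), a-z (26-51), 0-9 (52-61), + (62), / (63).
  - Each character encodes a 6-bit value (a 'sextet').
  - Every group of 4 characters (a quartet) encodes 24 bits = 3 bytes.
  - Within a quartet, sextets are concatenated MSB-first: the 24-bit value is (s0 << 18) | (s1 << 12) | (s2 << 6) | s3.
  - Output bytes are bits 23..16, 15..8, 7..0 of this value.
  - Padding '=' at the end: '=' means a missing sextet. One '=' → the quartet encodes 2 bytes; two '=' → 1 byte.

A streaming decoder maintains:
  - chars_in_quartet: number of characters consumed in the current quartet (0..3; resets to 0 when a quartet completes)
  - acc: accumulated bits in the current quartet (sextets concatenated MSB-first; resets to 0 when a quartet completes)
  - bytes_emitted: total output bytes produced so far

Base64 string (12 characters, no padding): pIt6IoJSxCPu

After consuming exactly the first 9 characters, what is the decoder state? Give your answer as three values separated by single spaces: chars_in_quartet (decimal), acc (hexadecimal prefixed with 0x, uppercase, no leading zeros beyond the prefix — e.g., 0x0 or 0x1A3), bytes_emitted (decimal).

After char 0 ('p'=41): chars_in_quartet=1 acc=0x29 bytes_emitted=0
After char 1 ('I'=8): chars_in_quartet=2 acc=0xA48 bytes_emitted=0
After char 2 ('t'=45): chars_in_quartet=3 acc=0x2922D bytes_emitted=0
After char 3 ('6'=58): chars_in_quartet=4 acc=0xA48B7A -> emit A4 8B 7A, reset; bytes_emitted=3
After char 4 ('I'=8): chars_in_quartet=1 acc=0x8 bytes_emitted=3
After char 5 ('o'=40): chars_in_quartet=2 acc=0x228 bytes_emitted=3
After char 6 ('J'=9): chars_in_quartet=3 acc=0x8A09 bytes_emitted=3
After char 7 ('S'=18): chars_in_quartet=4 acc=0x228252 -> emit 22 82 52, reset; bytes_emitted=6
After char 8 ('x'=49): chars_in_quartet=1 acc=0x31 bytes_emitted=6

Answer: 1 0x31 6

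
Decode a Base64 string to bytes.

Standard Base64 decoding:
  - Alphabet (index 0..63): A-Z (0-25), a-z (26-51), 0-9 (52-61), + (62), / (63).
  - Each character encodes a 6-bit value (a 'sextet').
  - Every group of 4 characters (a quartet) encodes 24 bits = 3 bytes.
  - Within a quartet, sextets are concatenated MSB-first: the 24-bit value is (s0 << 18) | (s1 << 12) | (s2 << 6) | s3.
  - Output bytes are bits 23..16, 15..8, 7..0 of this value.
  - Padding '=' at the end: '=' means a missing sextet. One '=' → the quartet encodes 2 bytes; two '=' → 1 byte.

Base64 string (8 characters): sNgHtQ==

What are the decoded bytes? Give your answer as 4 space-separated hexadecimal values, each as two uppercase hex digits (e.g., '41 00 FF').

Answer: B0 D8 07 B5

Derivation:
After char 0 ('s'=44): chars_in_quartet=1 acc=0x2C bytes_emitted=0
After char 1 ('N'=13): chars_in_quartet=2 acc=0xB0D bytes_emitted=0
After char 2 ('g'=32): chars_in_quartet=3 acc=0x2C360 bytes_emitted=0
After char 3 ('H'=7): chars_in_quartet=4 acc=0xB0D807 -> emit B0 D8 07, reset; bytes_emitted=3
After char 4 ('t'=45): chars_in_quartet=1 acc=0x2D bytes_emitted=3
After char 5 ('Q'=16): chars_in_quartet=2 acc=0xB50 bytes_emitted=3
Padding '==': partial quartet acc=0xB50 -> emit B5; bytes_emitted=4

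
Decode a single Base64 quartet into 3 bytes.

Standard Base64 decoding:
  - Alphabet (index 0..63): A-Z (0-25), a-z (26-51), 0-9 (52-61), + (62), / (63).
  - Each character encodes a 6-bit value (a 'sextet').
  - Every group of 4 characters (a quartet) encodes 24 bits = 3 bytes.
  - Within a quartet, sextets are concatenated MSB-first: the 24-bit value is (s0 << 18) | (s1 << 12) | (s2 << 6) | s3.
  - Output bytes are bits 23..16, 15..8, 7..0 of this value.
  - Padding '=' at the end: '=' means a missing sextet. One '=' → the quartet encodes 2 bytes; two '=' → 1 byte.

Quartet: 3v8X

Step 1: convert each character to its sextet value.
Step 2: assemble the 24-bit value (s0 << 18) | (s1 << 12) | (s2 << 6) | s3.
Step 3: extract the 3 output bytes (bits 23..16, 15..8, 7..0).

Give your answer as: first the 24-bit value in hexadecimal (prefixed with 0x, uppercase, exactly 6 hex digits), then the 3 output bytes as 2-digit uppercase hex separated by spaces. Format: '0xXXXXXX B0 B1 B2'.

Sextets: 3=55, v=47, 8=60, X=23
24-bit: (55<<18) | (47<<12) | (60<<6) | 23
      = 0xDC0000 | 0x02F000 | 0x000F00 | 0x000017
      = 0xDEFF17
Bytes: (v>>16)&0xFF=DE, (v>>8)&0xFF=FF, v&0xFF=17

Answer: 0xDEFF17 DE FF 17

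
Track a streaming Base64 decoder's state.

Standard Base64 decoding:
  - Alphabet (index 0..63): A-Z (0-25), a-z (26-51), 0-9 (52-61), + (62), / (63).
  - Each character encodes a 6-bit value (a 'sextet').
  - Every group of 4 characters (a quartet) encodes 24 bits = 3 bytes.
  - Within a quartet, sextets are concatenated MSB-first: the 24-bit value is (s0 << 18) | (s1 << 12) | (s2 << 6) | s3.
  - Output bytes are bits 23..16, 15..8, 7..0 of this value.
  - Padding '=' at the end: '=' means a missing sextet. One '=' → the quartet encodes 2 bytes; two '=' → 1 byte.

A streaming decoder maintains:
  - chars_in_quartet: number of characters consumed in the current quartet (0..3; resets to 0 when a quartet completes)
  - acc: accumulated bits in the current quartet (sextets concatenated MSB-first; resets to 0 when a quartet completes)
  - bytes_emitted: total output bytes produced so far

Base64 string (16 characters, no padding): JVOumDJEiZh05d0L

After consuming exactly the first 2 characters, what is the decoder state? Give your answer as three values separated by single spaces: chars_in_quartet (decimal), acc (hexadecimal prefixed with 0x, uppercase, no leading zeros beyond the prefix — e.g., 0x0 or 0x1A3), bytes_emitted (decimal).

Answer: 2 0x255 0

Derivation:
After char 0 ('J'=9): chars_in_quartet=1 acc=0x9 bytes_emitted=0
After char 1 ('V'=21): chars_in_quartet=2 acc=0x255 bytes_emitted=0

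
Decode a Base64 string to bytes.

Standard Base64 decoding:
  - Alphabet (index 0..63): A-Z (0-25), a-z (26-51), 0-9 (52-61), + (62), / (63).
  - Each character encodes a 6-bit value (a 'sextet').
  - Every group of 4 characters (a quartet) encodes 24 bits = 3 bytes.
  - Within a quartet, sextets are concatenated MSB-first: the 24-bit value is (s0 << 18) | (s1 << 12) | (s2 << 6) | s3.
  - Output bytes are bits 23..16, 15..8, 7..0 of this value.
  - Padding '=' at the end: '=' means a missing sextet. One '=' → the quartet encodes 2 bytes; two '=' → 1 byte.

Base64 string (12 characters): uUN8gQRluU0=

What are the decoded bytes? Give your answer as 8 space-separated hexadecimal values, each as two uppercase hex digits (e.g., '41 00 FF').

After char 0 ('u'=46): chars_in_quartet=1 acc=0x2E bytes_emitted=0
After char 1 ('U'=20): chars_in_quartet=2 acc=0xB94 bytes_emitted=0
After char 2 ('N'=13): chars_in_quartet=3 acc=0x2E50D bytes_emitted=0
After char 3 ('8'=60): chars_in_quartet=4 acc=0xB9437C -> emit B9 43 7C, reset; bytes_emitted=3
After char 4 ('g'=32): chars_in_quartet=1 acc=0x20 bytes_emitted=3
After char 5 ('Q'=16): chars_in_quartet=2 acc=0x810 bytes_emitted=3
After char 6 ('R'=17): chars_in_quartet=3 acc=0x20411 bytes_emitted=3
After char 7 ('l'=37): chars_in_quartet=4 acc=0x810465 -> emit 81 04 65, reset; bytes_emitted=6
After char 8 ('u'=46): chars_in_quartet=1 acc=0x2E bytes_emitted=6
After char 9 ('U'=20): chars_in_quartet=2 acc=0xB94 bytes_emitted=6
After char 10 ('0'=52): chars_in_quartet=3 acc=0x2E534 bytes_emitted=6
Padding '=': partial quartet acc=0x2E534 -> emit B9 4D; bytes_emitted=8

Answer: B9 43 7C 81 04 65 B9 4D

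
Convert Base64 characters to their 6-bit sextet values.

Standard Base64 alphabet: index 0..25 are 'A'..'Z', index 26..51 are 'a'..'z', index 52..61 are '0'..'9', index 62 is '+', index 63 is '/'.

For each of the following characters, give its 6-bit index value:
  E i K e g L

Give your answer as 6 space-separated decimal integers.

Answer: 4 34 10 30 32 11

Derivation:
'E': A..Z range, ord('E') − ord('A') = 4
'i': a..z range, 26 + ord('i') − ord('a') = 34
'K': A..Z range, ord('K') − ord('A') = 10
'e': a..z range, 26 + ord('e') − ord('a') = 30
'g': a..z range, 26 + ord('g') − ord('a') = 32
'L': A..Z range, ord('L') − ord('A') = 11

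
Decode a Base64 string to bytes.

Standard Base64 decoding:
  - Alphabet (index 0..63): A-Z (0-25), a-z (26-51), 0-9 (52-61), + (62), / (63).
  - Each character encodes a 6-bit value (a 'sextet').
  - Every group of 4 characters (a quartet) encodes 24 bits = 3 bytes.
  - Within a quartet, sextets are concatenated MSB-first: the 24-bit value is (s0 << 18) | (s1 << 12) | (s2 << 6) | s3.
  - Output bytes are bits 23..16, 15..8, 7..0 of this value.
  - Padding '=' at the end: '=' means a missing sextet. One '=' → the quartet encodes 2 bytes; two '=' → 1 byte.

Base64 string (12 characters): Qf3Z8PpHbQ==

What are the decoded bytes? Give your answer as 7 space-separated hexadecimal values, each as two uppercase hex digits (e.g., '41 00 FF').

Answer: 41 FD D9 F0 FA 47 6D

Derivation:
After char 0 ('Q'=16): chars_in_quartet=1 acc=0x10 bytes_emitted=0
After char 1 ('f'=31): chars_in_quartet=2 acc=0x41F bytes_emitted=0
After char 2 ('3'=55): chars_in_quartet=3 acc=0x107F7 bytes_emitted=0
After char 3 ('Z'=25): chars_in_quartet=4 acc=0x41FDD9 -> emit 41 FD D9, reset; bytes_emitted=3
After char 4 ('8'=60): chars_in_quartet=1 acc=0x3C bytes_emitted=3
After char 5 ('P'=15): chars_in_quartet=2 acc=0xF0F bytes_emitted=3
After char 6 ('p'=41): chars_in_quartet=3 acc=0x3C3E9 bytes_emitted=3
After char 7 ('H'=7): chars_in_quartet=4 acc=0xF0FA47 -> emit F0 FA 47, reset; bytes_emitted=6
After char 8 ('b'=27): chars_in_quartet=1 acc=0x1B bytes_emitted=6
After char 9 ('Q'=16): chars_in_quartet=2 acc=0x6D0 bytes_emitted=6
Padding '==': partial quartet acc=0x6D0 -> emit 6D; bytes_emitted=7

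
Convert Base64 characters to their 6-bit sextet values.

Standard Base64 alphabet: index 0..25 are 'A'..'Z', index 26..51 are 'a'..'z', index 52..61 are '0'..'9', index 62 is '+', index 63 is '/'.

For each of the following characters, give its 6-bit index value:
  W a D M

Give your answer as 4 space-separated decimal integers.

'W': A..Z range, ord('W') − ord('A') = 22
'a': a..z range, 26 + ord('a') − ord('a') = 26
'D': A..Z range, ord('D') − ord('A') = 3
'M': A..Z range, ord('M') − ord('A') = 12

Answer: 22 26 3 12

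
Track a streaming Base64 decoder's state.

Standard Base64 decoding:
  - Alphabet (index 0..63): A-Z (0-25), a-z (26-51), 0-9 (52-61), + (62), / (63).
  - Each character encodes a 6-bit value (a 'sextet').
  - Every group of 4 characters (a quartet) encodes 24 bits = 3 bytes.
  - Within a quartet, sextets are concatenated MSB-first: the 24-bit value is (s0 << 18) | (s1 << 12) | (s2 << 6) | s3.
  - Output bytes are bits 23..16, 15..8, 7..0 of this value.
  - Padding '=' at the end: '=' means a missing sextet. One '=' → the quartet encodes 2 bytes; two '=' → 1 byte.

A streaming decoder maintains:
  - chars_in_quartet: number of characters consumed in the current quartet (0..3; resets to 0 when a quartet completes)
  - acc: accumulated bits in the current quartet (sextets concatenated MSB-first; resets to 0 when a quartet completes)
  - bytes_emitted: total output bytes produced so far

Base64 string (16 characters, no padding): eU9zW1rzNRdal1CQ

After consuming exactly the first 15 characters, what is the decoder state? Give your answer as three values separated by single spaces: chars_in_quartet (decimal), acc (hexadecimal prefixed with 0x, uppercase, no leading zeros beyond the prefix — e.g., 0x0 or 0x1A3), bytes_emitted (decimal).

After char 0 ('e'=30): chars_in_quartet=1 acc=0x1E bytes_emitted=0
After char 1 ('U'=20): chars_in_quartet=2 acc=0x794 bytes_emitted=0
After char 2 ('9'=61): chars_in_quartet=3 acc=0x1E53D bytes_emitted=0
After char 3 ('z'=51): chars_in_quartet=4 acc=0x794F73 -> emit 79 4F 73, reset; bytes_emitted=3
After char 4 ('W'=22): chars_in_quartet=1 acc=0x16 bytes_emitted=3
After char 5 ('1'=53): chars_in_quartet=2 acc=0x5B5 bytes_emitted=3
After char 6 ('r'=43): chars_in_quartet=3 acc=0x16D6B bytes_emitted=3
After char 7 ('z'=51): chars_in_quartet=4 acc=0x5B5AF3 -> emit 5B 5A F3, reset; bytes_emitted=6
After char 8 ('N'=13): chars_in_quartet=1 acc=0xD bytes_emitted=6
After char 9 ('R'=17): chars_in_quartet=2 acc=0x351 bytes_emitted=6
After char 10 ('d'=29): chars_in_quartet=3 acc=0xD45D bytes_emitted=6
After char 11 ('a'=26): chars_in_quartet=4 acc=0x35175A -> emit 35 17 5A, reset; bytes_emitted=9
After char 12 ('l'=37): chars_in_quartet=1 acc=0x25 bytes_emitted=9
After char 13 ('1'=53): chars_in_quartet=2 acc=0x975 bytes_emitted=9
After char 14 ('C'=2): chars_in_quartet=3 acc=0x25D42 bytes_emitted=9

Answer: 3 0x25D42 9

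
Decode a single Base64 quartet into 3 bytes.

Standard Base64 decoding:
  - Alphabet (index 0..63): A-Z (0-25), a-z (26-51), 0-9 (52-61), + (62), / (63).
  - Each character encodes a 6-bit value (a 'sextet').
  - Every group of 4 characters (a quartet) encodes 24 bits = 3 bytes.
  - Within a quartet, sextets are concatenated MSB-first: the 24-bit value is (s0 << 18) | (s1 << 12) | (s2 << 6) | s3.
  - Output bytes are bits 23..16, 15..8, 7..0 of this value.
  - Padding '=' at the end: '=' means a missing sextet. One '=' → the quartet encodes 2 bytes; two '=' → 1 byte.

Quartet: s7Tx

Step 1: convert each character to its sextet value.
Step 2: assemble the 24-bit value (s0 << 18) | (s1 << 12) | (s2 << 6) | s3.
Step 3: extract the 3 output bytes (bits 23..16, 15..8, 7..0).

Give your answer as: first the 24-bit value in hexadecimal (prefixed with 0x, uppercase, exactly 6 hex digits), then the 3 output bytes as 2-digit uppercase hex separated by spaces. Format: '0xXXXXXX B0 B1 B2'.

Sextets: s=44, 7=59, T=19, x=49
24-bit: (44<<18) | (59<<12) | (19<<6) | 49
      = 0xB00000 | 0x03B000 | 0x0004C0 | 0x000031
      = 0xB3B4F1
Bytes: (v>>16)&0xFF=B3, (v>>8)&0xFF=B4, v&0xFF=F1

Answer: 0xB3B4F1 B3 B4 F1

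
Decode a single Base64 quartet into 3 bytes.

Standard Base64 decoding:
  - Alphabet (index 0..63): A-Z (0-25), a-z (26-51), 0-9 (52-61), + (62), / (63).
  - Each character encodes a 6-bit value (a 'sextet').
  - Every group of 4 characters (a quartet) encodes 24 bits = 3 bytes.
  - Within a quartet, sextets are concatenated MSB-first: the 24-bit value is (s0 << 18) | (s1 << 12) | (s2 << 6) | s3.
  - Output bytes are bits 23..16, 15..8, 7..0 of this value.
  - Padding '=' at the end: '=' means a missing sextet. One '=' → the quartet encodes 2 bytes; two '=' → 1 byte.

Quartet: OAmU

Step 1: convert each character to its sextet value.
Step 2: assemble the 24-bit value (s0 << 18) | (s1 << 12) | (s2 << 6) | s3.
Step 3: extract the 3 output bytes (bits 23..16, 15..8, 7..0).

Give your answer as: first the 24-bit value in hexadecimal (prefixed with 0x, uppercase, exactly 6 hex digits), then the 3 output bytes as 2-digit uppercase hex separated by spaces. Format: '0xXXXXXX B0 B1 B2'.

Answer: 0x380994 38 09 94

Derivation:
Sextets: O=14, A=0, m=38, U=20
24-bit: (14<<18) | (0<<12) | (38<<6) | 20
      = 0x380000 | 0x000000 | 0x000980 | 0x000014
      = 0x380994
Bytes: (v>>16)&0xFF=38, (v>>8)&0xFF=09, v&0xFF=94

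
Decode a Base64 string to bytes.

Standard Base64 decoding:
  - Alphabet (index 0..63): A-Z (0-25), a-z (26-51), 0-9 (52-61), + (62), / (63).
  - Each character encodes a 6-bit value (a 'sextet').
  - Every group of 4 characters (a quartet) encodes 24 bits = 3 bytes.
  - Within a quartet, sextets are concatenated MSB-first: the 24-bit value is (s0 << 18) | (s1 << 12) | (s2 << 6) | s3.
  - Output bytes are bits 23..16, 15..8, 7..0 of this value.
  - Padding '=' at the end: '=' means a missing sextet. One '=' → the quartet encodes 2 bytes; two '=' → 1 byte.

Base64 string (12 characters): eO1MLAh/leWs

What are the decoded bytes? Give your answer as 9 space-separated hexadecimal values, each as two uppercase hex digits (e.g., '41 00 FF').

Answer: 78 ED 4C 2C 08 7F 95 E5 AC

Derivation:
After char 0 ('e'=30): chars_in_quartet=1 acc=0x1E bytes_emitted=0
After char 1 ('O'=14): chars_in_quartet=2 acc=0x78E bytes_emitted=0
After char 2 ('1'=53): chars_in_quartet=3 acc=0x1E3B5 bytes_emitted=0
After char 3 ('M'=12): chars_in_quartet=4 acc=0x78ED4C -> emit 78 ED 4C, reset; bytes_emitted=3
After char 4 ('L'=11): chars_in_quartet=1 acc=0xB bytes_emitted=3
After char 5 ('A'=0): chars_in_quartet=2 acc=0x2C0 bytes_emitted=3
After char 6 ('h'=33): chars_in_quartet=3 acc=0xB021 bytes_emitted=3
After char 7 ('/'=63): chars_in_quartet=4 acc=0x2C087F -> emit 2C 08 7F, reset; bytes_emitted=6
After char 8 ('l'=37): chars_in_quartet=1 acc=0x25 bytes_emitted=6
After char 9 ('e'=30): chars_in_quartet=2 acc=0x95E bytes_emitted=6
After char 10 ('W'=22): chars_in_quartet=3 acc=0x25796 bytes_emitted=6
After char 11 ('s'=44): chars_in_quartet=4 acc=0x95E5AC -> emit 95 E5 AC, reset; bytes_emitted=9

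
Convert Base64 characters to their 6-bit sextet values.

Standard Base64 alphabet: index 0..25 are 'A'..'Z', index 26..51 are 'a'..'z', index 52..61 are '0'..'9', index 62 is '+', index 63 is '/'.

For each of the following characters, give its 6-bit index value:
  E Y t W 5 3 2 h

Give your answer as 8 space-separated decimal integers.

'E': A..Z range, ord('E') − ord('A') = 4
'Y': A..Z range, ord('Y') − ord('A') = 24
't': a..z range, 26 + ord('t') − ord('a') = 45
'W': A..Z range, ord('W') − ord('A') = 22
'5': 0..9 range, 52 + ord('5') − ord('0') = 57
'3': 0..9 range, 52 + ord('3') − ord('0') = 55
'2': 0..9 range, 52 + ord('2') − ord('0') = 54
'h': a..z range, 26 + ord('h') − ord('a') = 33

Answer: 4 24 45 22 57 55 54 33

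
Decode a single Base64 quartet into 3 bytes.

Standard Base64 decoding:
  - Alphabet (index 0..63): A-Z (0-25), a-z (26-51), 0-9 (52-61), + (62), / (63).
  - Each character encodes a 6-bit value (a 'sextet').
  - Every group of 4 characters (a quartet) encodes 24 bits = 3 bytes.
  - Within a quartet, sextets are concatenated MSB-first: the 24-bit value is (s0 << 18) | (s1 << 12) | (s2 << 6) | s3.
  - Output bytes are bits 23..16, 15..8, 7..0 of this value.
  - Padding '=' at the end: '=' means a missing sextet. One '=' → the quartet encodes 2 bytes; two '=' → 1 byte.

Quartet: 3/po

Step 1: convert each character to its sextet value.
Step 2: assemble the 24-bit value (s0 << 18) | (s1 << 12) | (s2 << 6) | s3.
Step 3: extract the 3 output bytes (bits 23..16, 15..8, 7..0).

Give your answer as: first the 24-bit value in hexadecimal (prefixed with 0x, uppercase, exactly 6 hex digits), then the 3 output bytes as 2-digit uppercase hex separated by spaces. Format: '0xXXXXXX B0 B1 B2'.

Sextets: 3=55, /=63, p=41, o=40
24-bit: (55<<18) | (63<<12) | (41<<6) | 40
      = 0xDC0000 | 0x03F000 | 0x000A40 | 0x000028
      = 0xDFFA68
Bytes: (v>>16)&0xFF=DF, (v>>8)&0xFF=FA, v&0xFF=68

Answer: 0xDFFA68 DF FA 68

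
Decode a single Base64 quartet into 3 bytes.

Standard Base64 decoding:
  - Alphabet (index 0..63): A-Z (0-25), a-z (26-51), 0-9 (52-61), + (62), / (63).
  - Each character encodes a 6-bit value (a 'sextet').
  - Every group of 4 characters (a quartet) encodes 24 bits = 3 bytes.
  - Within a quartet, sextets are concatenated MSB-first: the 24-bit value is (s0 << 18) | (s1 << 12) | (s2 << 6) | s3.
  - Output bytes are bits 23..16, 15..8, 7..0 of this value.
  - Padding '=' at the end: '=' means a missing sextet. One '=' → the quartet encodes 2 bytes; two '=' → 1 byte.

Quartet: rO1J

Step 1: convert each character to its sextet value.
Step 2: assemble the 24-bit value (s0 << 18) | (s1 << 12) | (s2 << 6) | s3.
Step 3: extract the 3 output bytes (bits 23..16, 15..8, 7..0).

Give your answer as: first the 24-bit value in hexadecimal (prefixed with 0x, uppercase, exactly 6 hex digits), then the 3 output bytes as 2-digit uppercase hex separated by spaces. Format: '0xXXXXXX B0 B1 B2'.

Answer: 0xACED49 AC ED 49

Derivation:
Sextets: r=43, O=14, 1=53, J=9
24-bit: (43<<18) | (14<<12) | (53<<6) | 9
      = 0xAC0000 | 0x00E000 | 0x000D40 | 0x000009
      = 0xACED49
Bytes: (v>>16)&0xFF=AC, (v>>8)&0xFF=ED, v&0xFF=49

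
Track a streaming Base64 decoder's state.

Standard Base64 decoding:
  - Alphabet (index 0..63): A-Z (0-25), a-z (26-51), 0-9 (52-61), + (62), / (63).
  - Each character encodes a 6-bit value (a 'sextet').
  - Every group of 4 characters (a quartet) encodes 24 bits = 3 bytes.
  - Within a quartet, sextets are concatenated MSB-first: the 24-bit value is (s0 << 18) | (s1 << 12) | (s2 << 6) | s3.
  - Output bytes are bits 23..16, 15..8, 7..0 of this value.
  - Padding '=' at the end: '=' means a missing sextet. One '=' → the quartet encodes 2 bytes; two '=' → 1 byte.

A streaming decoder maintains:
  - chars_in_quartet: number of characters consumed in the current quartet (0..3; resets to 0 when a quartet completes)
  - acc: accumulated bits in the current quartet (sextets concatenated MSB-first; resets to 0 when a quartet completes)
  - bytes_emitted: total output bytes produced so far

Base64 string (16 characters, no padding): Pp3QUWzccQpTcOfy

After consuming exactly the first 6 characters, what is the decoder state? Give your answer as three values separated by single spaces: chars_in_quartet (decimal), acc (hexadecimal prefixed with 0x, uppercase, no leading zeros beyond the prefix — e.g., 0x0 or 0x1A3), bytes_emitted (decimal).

After char 0 ('P'=15): chars_in_quartet=1 acc=0xF bytes_emitted=0
After char 1 ('p'=41): chars_in_quartet=2 acc=0x3E9 bytes_emitted=0
After char 2 ('3'=55): chars_in_quartet=3 acc=0xFA77 bytes_emitted=0
After char 3 ('Q'=16): chars_in_quartet=4 acc=0x3E9DD0 -> emit 3E 9D D0, reset; bytes_emitted=3
After char 4 ('U'=20): chars_in_quartet=1 acc=0x14 bytes_emitted=3
After char 5 ('W'=22): chars_in_quartet=2 acc=0x516 bytes_emitted=3

Answer: 2 0x516 3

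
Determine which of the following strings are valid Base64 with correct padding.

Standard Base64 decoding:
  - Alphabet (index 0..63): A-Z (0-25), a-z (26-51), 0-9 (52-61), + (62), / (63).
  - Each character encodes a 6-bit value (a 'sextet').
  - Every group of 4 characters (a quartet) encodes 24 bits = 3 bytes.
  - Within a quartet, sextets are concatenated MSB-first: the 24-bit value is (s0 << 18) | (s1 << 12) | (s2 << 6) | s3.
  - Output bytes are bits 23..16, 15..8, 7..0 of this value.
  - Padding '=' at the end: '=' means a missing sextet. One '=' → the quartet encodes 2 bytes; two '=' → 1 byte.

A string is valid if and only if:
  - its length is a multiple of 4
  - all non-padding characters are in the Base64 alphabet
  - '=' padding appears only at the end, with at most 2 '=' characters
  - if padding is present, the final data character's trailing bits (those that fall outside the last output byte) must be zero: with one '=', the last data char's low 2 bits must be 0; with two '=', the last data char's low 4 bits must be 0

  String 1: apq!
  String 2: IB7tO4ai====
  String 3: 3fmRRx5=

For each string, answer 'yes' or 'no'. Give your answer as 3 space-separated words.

Answer: no no no

Derivation:
String 1: 'apq!' → invalid (bad char(s): ['!'])
String 2: 'IB7tO4ai====' → invalid (4 pad chars (max 2))
String 3: '3fmRRx5=' → invalid (bad trailing bits)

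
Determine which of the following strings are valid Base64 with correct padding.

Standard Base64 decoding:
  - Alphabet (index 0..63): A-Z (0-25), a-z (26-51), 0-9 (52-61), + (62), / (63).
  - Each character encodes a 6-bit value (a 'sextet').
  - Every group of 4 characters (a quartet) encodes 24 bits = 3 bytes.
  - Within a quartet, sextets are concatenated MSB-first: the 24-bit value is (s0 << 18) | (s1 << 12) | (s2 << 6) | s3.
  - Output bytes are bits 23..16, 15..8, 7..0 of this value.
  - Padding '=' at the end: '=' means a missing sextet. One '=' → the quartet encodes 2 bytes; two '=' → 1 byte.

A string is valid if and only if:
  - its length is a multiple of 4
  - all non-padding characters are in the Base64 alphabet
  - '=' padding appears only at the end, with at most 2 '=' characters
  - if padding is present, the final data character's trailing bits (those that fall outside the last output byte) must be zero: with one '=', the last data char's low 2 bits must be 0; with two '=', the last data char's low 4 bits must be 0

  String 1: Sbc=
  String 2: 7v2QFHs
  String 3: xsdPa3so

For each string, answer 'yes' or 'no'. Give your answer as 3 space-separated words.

String 1: 'Sbc=' → valid
String 2: '7v2QFHs' → invalid (len=7 not mult of 4)
String 3: 'xsdPa3so' → valid

Answer: yes no yes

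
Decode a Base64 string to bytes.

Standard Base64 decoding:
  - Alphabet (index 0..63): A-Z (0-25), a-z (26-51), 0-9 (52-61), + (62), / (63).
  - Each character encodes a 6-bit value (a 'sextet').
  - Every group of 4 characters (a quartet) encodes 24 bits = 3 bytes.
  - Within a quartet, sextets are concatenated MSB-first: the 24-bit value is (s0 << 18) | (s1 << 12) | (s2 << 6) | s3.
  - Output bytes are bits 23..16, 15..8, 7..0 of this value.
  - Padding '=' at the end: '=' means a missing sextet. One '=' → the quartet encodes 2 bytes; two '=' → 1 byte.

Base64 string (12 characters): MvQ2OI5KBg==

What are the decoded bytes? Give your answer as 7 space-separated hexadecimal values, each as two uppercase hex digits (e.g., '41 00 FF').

Answer: 32 F4 36 38 8E 4A 06

Derivation:
After char 0 ('M'=12): chars_in_quartet=1 acc=0xC bytes_emitted=0
After char 1 ('v'=47): chars_in_quartet=2 acc=0x32F bytes_emitted=0
After char 2 ('Q'=16): chars_in_quartet=3 acc=0xCBD0 bytes_emitted=0
After char 3 ('2'=54): chars_in_quartet=4 acc=0x32F436 -> emit 32 F4 36, reset; bytes_emitted=3
After char 4 ('O'=14): chars_in_quartet=1 acc=0xE bytes_emitted=3
After char 5 ('I'=8): chars_in_quartet=2 acc=0x388 bytes_emitted=3
After char 6 ('5'=57): chars_in_quartet=3 acc=0xE239 bytes_emitted=3
After char 7 ('K'=10): chars_in_quartet=4 acc=0x388E4A -> emit 38 8E 4A, reset; bytes_emitted=6
After char 8 ('B'=1): chars_in_quartet=1 acc=0x1 bytes_emitted=6
After char 9 ('g'=32): chars_in_quartet=2 acc=0x60 bytes_emitted=6
Padding '==': partial quartet acc=0x60 -> emit 06; bytes_emitted=7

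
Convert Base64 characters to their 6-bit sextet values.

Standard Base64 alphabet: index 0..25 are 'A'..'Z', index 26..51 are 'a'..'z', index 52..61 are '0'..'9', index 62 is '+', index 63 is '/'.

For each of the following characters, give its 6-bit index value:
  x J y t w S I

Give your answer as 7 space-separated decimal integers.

Answer: 49 9 50 45 48 18 8

Derivation:
'x': a..z range, 26 + ord('x') − ord('a') = 49
'J': A..Z range, ord('J') − ord('A') = 9
'y': a..z range, 26 + ord('y') − ord('a') = 50
't': a..z range, 26 + ord('t') − ord('a') = 45
'w': a..z range, 26 + ord('w') − ord('a') = 48
'S': A..Z range, ord('S') − ord('A') = 18
'I': A..Z range, ord('I') − ord('A') = 8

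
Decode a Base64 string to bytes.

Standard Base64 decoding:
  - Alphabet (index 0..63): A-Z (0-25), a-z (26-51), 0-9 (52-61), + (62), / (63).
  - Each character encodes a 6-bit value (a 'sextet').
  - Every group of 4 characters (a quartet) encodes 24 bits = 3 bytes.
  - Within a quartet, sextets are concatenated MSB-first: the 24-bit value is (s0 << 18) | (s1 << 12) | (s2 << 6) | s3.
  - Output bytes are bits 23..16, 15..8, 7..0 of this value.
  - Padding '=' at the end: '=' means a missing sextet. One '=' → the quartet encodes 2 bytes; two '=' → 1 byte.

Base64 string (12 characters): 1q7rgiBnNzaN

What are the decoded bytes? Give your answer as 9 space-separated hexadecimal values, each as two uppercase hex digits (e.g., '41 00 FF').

After char 0 ('1'=53): chars_in_quartet=1 acc=0x35 bytes_emitted=0
After char 1 ('q'=42): chars_in_quartet=2 acc=0xD6A bytes_emitted=0
After char 2 ('7'=59): chars_in_quartet=3 acc=0x35ABB bytes_emitted=0
After char 3 ('r'=43): chars_in_quartet=4 acc=0xD6AEEB -> emit D6 AE EB, reset; bytes_emitted=3
After char 4 ('g'=32): chars_in_quartet=1 acc=0x20 bytes_emitted=3
After char 5 ('i'=34): chars_in_quartet=2 acc=0x822 bytes_emitted=3
After char 6 ('B'=1): chars_in_quartet=3 acc=0x20881 bytes_emitted=3
After char 7 ('n'=39): chars_in_quartet=4 acc=0x822067 -> emit 82 20 67, reset; bytes_emitted=6
After char 8 ('N'=13): chars_in_quartet=1 acc=0xD bytes_emitted=6
After char 9 ('z'=51): chars_in_quartet=2 acc=0x373 bytes_emitted=6
After char 10 ('a'=26): chars_in_quartet=3 acc=0xDCDA bytes_emitted=6
After char 11 ('N'=13): chars_in_quartet=4 acc=0x37368D -> emit 37 36 8D, reset; bytes_emitted=9

Answer: D6 AE EB 82 20 67 37 36 8D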